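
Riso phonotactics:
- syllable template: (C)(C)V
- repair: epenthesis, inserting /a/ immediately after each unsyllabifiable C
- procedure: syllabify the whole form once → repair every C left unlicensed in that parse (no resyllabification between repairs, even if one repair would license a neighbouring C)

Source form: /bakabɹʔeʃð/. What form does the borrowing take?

The consonants /b/, /ʃ/, /ð/ cannot be parsed into a legal (C)(C)V syllable (no codas are permitted; onsets may contain at most 2 consonants).
Inserting the epenthetic vowel yields /b/ → /ba/, /ʃ/ → /ʃa/, /ð/ → /ða/.

bakabaɹʔeʃaða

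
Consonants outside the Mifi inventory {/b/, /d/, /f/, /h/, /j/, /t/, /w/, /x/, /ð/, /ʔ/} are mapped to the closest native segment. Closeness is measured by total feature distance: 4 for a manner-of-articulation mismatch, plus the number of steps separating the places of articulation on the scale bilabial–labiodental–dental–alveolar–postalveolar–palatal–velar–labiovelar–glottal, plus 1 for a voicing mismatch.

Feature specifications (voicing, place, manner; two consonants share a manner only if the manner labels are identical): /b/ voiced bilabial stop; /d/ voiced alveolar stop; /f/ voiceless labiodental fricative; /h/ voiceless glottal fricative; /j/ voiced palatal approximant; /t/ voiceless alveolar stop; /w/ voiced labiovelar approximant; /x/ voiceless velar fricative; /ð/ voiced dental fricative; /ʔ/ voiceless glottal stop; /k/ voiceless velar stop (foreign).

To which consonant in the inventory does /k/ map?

ʔ

/ʔ/ is closest: same manner (stop), place distance 2 (velar→glottal), same voicing; total 2. Next closest is /t/ at distance 3.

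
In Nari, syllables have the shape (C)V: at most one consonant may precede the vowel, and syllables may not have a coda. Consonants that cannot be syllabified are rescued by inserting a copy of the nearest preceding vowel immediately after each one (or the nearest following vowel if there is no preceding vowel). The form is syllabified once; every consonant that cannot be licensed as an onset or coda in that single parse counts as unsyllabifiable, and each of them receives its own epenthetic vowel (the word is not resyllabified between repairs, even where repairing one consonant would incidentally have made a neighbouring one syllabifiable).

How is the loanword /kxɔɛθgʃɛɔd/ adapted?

kɔxɔɛθɛgɛʃɛɔdɔ

The consonants /k/, /θ/, /g/, /d/ cannot be parsed into a legal (C)V syllable (no codas are permitted; onsets are limited to one consonant).
Each unlicensed consonant becomes the onset of a new syllable: /k/ → /kɔ/, /θ/ → /θɛ/, /g/ → /gɛ/, /d/ → /dɔ/.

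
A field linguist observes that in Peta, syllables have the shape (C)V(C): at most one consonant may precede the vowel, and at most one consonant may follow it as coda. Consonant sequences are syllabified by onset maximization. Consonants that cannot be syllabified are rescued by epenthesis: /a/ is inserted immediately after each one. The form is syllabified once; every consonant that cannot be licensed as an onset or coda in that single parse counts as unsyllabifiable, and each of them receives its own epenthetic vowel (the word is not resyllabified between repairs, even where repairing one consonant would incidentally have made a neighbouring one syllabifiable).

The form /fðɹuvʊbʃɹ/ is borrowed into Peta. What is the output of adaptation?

The consonants /f/, /ð/, /ʃ/, /ɹ/ cannot be parsed into a legal (C)V(C) syllable (at most one coda consonant is licensed; onsets are limited to one consonant).
Inserting the epenthetic vowel yields /f/ → /fa/, /ð/ → /ða/, /ʃ/ → /ʃa/, /ɹ/ → /ɹa/.

faðaɹuvʊbʃaɹa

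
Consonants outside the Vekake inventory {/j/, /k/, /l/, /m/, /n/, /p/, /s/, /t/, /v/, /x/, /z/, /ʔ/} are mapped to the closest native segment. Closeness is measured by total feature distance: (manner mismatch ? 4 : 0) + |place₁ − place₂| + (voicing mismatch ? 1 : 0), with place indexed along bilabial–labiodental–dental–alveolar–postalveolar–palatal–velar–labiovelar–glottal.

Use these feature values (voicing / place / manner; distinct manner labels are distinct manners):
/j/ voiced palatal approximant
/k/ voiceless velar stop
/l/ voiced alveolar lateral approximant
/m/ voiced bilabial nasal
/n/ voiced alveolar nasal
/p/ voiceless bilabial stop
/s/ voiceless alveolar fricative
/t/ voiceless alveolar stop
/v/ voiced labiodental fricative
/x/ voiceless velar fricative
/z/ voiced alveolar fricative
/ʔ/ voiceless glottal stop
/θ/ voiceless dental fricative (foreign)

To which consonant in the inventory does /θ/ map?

s

/s/ is closest: same manner (fricative), place distance 1 (dental→alveolar), same voicing; total 1. Next closest is /v/ at distance 2.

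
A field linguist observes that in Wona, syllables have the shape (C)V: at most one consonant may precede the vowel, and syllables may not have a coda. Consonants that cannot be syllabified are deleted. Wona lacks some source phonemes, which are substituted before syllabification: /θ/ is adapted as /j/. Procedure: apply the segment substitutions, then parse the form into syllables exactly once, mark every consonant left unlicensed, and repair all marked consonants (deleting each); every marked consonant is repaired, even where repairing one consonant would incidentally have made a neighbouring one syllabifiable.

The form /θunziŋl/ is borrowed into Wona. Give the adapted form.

Substitution: /θ/ → /j/, giving /junziŋl/.
The consonants /n/, /ŋ/, /l/ cannot be parsed into a legal (C)V syllable (no codas are permitted; onsets are limited to one consonant).
Deletion applies to /n/, /ŋ/, /l/.

juzi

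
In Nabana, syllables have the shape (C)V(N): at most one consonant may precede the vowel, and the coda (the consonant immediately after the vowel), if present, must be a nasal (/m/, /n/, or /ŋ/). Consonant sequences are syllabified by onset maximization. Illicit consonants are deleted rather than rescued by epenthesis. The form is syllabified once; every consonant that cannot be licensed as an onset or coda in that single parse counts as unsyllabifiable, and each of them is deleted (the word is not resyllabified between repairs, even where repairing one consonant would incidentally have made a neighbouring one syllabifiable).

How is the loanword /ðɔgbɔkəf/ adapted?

Under (C)V(N), the unsyllabifiable consonants are /g/, /f/ (only a nasal (/m/, /n/, or /ŋ/) is licensed in coda position; onsets are limited to one consonant).
Each unlicensed consonant is deleted: /g/, /f/.

ðɔbɔkə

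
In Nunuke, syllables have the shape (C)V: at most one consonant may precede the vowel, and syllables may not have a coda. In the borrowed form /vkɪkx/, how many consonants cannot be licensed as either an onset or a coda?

3

The consonants /v/, /k/, /x/ cannot be parsed into a legal (C)V syllable (no codas are permitted; onsets are limited to one consonant).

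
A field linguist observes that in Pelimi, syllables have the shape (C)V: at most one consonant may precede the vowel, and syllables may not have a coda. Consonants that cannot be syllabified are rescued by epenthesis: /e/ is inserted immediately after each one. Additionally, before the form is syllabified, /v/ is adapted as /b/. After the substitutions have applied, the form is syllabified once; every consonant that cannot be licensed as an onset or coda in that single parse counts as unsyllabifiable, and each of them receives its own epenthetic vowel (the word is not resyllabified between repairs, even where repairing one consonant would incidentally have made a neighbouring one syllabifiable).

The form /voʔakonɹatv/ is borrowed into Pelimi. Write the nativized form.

boʔakoneɹatebe

Substitution: /v/ → /b/, giving /boʔakonɹatb/.
Under (C)V, the unsyllabifiable consonants are /n/, /t/, /b/ (no codas are permitted; onsets are limited to one consonant).
Epenthesis after each stranded consonant: /n/ → /ne/, /t/ → /te/, /b/ → /be/.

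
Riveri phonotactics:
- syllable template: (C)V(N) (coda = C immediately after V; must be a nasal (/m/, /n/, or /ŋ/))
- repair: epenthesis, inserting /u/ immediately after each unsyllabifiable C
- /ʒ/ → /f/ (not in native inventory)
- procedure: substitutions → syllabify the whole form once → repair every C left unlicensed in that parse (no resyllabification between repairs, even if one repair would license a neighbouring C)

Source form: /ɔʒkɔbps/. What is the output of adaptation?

ɔfukɔbupusu

Substitution: /ʒ/ → /f/, giving /ɔfkɔbps/.
The consonants /f/, /b/, /p/, /s/ cannot be parsed into a legal (C)V(N) syllable (only a nasal (/m/, /n/, or /ŋ/) is licensed in coda position; onsets are limited to one consonant).
Epenthesis after each stranded consonant: /f/ → /fu/, /b/ → /bu/, /p/ → /pu/, /s/ → /su/.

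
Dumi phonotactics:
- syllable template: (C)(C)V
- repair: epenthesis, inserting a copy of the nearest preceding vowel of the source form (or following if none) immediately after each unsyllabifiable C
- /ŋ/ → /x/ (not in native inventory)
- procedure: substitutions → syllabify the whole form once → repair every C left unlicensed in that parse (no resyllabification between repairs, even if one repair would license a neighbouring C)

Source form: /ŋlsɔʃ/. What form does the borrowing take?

Substitution: /ŋ/ → /x/, giving /xlsɔʃ/.
The consonants /x/, /ʃ/ cannot be parsed into a legal (C)(C)V syllable (no codas are permitted; onsets may contain at most 2 consonants).
Each unlicensed consonant becomes the onset of a new syllable: /x/ → /xɔ/, /ʃ/ → /ʃɔ/.

xɔlsɔʃɔ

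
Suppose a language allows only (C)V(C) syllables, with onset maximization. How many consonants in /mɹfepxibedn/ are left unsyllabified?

3

Under (C)V(C), the unsyllabifiable consonants are /m/, /ɹ/, /n/ (at most one coda consonant is licensed; onsets are limited to one consonant).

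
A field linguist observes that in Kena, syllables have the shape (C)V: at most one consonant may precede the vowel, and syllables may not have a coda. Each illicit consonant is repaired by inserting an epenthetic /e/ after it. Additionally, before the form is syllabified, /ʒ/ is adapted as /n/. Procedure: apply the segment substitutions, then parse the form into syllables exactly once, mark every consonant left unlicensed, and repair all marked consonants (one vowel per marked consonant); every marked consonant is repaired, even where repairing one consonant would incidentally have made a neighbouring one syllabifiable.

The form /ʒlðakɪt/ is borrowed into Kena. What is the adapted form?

neleðakɪte

Substitution: /ʒ/ → /n/, giving /nlðakɪt/.
Under (C)V, the unsyllabifiable consonants are /n/, /l/, /t/ (no codas are permitted; onsets are limited to one consonant).
Inserting the epenthetic vowel yields /n/ → /ne/, /l/ → /le/, /t/ → /te/.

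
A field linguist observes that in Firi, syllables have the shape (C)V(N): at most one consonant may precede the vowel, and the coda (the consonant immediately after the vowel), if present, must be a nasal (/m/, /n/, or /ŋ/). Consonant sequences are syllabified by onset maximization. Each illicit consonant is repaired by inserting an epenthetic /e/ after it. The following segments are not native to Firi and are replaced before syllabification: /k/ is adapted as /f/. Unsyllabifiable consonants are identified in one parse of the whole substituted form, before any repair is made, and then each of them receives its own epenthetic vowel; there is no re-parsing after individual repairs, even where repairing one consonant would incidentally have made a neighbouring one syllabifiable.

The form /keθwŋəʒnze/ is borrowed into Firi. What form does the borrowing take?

Substitution: /k/ → /f/, giving /feθwŋəʒnze/.
The consonants /θ/, /w/, /ʒ/, /n/ cannot be parsed into a legal (C)V(N) syllable (only a nasal (/m/, /n/, or /ŋ/) is licensed in coda position; onsets are limited to one consonant).
Inserting the epenthetic vowel yields /θ/ → /θe/, /w/ → /we/, /ʒ/ → /ʒe/, /n/ → /ne/.

feθeweŋəʒeneze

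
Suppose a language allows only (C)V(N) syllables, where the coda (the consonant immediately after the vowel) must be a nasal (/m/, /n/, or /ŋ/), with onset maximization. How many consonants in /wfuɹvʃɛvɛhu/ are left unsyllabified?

Under (C)V(N), the unsyllabifiable consonants are /w/, /ɹ/, /v/ (only a nasal (/m/, /n/, or /ŋ/) is licensed in coda position; onsets are limited to one consonant).

3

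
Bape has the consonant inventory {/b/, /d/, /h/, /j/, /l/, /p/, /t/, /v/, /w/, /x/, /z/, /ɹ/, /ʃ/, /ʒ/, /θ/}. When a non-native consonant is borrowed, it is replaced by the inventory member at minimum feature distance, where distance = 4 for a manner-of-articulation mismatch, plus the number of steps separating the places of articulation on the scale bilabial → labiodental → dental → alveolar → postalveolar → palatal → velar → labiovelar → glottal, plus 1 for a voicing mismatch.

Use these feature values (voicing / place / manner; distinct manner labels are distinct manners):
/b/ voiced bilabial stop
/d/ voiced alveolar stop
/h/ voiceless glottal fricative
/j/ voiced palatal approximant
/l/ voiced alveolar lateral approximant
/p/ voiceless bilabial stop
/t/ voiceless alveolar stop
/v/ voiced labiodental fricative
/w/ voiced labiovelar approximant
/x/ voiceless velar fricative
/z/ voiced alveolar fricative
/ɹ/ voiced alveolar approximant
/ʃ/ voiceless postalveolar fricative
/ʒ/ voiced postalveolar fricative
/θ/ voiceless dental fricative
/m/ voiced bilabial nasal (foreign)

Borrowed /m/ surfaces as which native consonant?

/b/ is closest: manner differs (nasal→stop, +4), place distance 0 (bilabial→bilabial), same voicing; total 4. Next closest is /p/ at distance 5.

b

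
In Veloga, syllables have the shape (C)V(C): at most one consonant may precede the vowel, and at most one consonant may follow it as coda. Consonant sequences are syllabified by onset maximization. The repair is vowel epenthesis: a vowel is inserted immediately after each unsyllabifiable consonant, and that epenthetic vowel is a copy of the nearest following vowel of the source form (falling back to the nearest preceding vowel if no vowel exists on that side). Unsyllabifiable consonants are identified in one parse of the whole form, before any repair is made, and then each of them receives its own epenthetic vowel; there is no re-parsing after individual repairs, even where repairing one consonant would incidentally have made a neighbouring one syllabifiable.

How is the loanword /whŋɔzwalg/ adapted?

Syllabifying with onset maximization leaves /w/, /h/, /g/ stranded (at most one coda consonant is licensed; onsets are limited to one consonant).
Inserting the epenthetic vowel yields /w/ → /wɔ/, /h/ → /hɔ/, /g/ → /ga/.

wɔhɔŋɔzwalga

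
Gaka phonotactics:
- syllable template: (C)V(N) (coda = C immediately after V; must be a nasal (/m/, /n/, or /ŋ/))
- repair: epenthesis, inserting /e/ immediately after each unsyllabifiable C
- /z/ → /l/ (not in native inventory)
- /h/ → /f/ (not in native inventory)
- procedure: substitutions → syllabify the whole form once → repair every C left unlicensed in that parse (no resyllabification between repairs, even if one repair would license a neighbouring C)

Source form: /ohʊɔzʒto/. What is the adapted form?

ofʊɔleʒeto

Substitution: /h/ → /f/, /z/ → /l/, giving /ofʊɔlʒto/.
Under (C)V(N), the unsyllabifiable consonants are /l/, /ʒ/ (only a nasal (/m/, /n/, or /ŋ/) is licensed in coda position; onsets are limited to one consonant).
Each unlicensed consonant becomes the onset of a new syllable: /l/ → /le/, /ʒ/ → /ʒe/.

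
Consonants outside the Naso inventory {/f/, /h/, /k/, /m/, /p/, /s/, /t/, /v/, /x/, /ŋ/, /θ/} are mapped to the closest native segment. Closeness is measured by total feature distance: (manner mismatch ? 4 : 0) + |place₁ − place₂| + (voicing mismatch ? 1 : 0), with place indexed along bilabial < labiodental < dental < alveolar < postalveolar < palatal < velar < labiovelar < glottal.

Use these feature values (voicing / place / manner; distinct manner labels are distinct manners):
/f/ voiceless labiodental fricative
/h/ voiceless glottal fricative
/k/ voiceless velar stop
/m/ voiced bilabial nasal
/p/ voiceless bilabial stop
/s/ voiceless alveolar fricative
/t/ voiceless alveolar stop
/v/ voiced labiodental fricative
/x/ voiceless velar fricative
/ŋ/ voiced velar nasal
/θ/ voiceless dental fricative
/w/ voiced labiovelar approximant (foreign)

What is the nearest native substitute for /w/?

ŋ

/ŋ/ is closest: manner differs (approximant→nasal, +4), place distance 1 (labiovelar→velar), same voicing; total 5. Next closest is /h/ at distance 6.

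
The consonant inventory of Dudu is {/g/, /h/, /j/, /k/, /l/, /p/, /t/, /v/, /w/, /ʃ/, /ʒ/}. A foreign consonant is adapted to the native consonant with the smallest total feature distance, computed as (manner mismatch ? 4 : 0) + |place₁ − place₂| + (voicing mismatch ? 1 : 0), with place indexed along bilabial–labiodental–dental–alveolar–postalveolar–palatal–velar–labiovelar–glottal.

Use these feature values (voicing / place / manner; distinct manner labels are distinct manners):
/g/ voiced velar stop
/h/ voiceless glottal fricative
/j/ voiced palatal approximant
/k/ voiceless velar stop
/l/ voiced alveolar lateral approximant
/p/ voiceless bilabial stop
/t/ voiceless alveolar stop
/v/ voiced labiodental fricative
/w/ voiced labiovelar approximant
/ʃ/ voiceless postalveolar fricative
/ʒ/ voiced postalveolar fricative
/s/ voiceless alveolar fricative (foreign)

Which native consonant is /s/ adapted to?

/ʃ/ is closest: same manner (fricative), place distance 1 (alveolar→postalveolar), same voicing; total 1. Next closest is /ʒ/ at distance 2.

ʃ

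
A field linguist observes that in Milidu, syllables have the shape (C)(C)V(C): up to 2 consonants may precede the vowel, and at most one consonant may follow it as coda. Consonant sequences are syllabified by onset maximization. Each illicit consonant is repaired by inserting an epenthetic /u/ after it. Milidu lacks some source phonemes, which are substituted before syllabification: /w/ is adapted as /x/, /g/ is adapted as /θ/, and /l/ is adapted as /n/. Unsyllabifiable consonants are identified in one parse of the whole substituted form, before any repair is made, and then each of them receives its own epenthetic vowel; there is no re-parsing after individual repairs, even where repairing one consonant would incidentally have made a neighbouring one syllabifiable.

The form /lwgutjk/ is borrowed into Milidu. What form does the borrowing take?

nuxθutjuku

Substitution: /l/ → /n/, /w/ → /x/, /g/ → /θ/, giving /nxθutjk/.
Under (C)(C)V(C), the unsyllabifiable consonants are /n/, /j/, /k/ (at most one coda consonant is licensed; onsets may contain at most 2 consonants).
Epenthesis after each stranded consonant: /n/ → /nu/, /j/ → /ju/, /k/ → /ku/.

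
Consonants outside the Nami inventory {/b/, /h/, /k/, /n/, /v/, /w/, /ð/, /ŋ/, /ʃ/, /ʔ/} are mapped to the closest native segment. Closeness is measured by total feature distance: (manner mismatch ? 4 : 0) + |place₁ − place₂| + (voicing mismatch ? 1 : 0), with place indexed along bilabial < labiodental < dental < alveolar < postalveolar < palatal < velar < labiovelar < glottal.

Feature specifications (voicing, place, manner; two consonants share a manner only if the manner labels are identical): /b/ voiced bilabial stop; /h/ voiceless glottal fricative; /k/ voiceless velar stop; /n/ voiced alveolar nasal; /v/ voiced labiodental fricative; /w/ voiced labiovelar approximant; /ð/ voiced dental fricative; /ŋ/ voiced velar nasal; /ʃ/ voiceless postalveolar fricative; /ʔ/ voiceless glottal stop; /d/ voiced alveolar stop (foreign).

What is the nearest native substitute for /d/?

/b/ is closest: same manner (stop), place distance 3 (alveolar→bilabial), same voicing; total 3. Next closest is /k/ at distance 4.

b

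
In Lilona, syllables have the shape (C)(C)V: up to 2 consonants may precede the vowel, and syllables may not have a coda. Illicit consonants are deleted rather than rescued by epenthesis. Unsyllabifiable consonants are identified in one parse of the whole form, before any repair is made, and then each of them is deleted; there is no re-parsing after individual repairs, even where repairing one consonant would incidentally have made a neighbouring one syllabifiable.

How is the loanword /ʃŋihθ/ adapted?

ʃŋi

The consonants /h/, /θ/ cannot be parsed into a legal (C)(C)V syllable (no codas are permitted; onsets may contain at most 2 consonants).
Deleting the stranded consonants removes /h/, /θ/.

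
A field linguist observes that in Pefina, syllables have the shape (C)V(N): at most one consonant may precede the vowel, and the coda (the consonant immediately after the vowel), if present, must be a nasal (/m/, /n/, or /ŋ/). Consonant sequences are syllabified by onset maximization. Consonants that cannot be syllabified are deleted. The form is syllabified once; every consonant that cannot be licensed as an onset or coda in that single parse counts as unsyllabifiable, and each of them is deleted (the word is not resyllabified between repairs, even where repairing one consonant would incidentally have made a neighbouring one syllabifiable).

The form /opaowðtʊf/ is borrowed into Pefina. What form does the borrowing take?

Under (C)V(N), the unsyllabifiable consonants are /w/, /ð/, /f/ (only a nasal (/m/, /n/, or /ŋ/) is licensed in coda position; onsets are limited to one consonant).
Deletion applies to /w/, /ð/, /f/.

opaotʊ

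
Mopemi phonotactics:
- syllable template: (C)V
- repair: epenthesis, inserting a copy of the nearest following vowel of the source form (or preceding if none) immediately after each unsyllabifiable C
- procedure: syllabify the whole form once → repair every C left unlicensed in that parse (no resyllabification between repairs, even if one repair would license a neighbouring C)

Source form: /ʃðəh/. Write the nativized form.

ʃəðəhə

Under (C)V, the unsyllabifiable consonants are /ʃ/, /h/ (no codas are permitted; onsets are limited to one consonant).
Each unlicensed consonant becomes the onset of a new syllable: /ʃ/ → /ʃə/, /h/ → /hə/.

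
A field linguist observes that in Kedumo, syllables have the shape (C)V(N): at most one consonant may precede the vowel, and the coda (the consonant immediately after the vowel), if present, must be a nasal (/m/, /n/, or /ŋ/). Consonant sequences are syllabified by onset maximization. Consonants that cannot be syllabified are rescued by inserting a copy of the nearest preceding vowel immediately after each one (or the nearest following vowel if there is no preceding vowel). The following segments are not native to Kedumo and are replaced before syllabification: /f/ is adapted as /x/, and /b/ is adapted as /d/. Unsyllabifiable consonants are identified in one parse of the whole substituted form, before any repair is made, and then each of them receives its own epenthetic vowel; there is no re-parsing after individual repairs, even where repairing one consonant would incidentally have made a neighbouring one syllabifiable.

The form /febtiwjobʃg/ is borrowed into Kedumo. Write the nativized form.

xedetiwijodoʃogo

Substitution: /f/ → /x/, /b/ → /d/, giving /xedtiwjodʃg/.
Syllabifying with onset maximization leaves /d/, /w/, /d/, /ʃ/, /g/ stranded (only a nasal (/m/, /n/, or /ŋ/) is licensed in coda position; onsets are limited to one consonant).
Each unlicensed consonant becomes the onset of a new syllable: /d/ → /de/, /w/ → /wi/, /d/ → /do/, /ʃ/ → /ʃo/, /g/ → /go/.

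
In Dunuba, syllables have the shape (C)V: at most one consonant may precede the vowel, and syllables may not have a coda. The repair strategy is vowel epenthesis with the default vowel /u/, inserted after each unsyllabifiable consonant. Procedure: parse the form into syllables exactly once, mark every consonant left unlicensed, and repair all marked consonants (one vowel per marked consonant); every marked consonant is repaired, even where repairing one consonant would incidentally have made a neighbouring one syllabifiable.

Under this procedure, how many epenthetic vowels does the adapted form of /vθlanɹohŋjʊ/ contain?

The unsyllabifiable consonants are /v/, /θ/, /n/, /h/, /ŋ/; each receives one epenthetic vowel.

5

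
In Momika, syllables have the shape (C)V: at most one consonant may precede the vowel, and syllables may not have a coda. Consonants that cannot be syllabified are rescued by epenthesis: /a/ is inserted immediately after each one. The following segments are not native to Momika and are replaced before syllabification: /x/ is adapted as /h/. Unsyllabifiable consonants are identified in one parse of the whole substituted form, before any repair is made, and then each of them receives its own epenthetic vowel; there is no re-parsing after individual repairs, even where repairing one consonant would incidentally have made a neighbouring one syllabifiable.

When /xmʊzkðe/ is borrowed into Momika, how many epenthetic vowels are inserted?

After substitution the input is /hmʊzkðe/.
The unsyllabifiable consonants are /h/, /z/, /k/; each receives one epenthetic vowel.

3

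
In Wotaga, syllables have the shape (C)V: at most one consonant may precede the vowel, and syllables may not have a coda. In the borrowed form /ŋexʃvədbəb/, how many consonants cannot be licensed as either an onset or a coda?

Syllabifying with onset maximization leaves /x/, /ʃ/, /d/, /b/ stranded (no codas are permitted; onsets are limited to one consonant).

4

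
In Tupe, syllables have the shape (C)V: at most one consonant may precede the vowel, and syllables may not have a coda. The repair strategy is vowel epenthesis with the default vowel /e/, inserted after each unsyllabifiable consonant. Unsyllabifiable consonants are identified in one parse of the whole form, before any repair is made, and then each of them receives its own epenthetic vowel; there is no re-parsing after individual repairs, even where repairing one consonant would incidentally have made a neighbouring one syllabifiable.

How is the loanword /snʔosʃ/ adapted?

seneʔoseʃe

The consonants /s/, /n/, /s/, /ʃ/ cannot be parsed into a legal (C)V syllable (no codas are permitted; onsets are limited to one consonant).
Each unlicensed consonant becomes the onset of a new syllable: /s/ → /se/, /n/ → /ne/, /s/ → /se/, /ʃ/ → /ʃe/.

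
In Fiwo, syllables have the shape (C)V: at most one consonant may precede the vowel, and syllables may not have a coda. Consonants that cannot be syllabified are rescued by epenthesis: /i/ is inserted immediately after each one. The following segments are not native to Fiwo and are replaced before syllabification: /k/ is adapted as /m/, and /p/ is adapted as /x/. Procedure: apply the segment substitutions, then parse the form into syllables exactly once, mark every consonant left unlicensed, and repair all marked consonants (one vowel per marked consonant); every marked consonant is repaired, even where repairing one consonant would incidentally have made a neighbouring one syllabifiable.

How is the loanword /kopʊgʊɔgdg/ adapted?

moxʊgʊɔgidigi

Substitution: /k/ → /m/, /p/ → /x/, giving /moxʊgʊɔgdg/.
Under (C)V, the unsyllabifiable consonants are /g/, /d/, /g/ (no codas are permitted; onsets are limited to one consonant).
Epenthesis after each stranded consonant: /g/ → /gi/, /d/ → /di/, /g/ → /gi/.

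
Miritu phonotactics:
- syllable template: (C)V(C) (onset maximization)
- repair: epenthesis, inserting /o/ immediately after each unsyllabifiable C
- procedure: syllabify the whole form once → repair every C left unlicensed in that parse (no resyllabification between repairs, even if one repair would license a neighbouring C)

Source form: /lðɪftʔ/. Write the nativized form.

Syllabifying with onset maximization leaves /l/, /t/, /ʔ/ stranded (at most one coda consonant is licensed; onsets are limited to one consonant).
Inserting the epenthetic vowel yields /l/ → /lo/, /t/ → /to/, /ʔ/ → /ʔo/.

loðɪftoʔo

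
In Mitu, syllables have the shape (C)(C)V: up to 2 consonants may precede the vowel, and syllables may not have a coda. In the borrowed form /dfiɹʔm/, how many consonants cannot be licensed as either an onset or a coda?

Syllabifying with onset maximization leaves /ɹ/, /ʔ/, /m/ stranded (no codas are permitted; onsets may contain at most 2 consonants).

3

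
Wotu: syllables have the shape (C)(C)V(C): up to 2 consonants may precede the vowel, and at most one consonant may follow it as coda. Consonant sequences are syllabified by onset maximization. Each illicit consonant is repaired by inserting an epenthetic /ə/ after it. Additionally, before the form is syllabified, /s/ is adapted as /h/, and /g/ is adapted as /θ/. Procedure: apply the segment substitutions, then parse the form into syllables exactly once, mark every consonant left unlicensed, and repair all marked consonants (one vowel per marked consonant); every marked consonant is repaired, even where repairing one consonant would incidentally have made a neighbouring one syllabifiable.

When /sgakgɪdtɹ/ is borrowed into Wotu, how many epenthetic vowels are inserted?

2

After substitution the input is /hθakθɪdtɹ/.
The unsyllabifiable consonants are /t/, /ɹ/; each receives one epenthetic vowel.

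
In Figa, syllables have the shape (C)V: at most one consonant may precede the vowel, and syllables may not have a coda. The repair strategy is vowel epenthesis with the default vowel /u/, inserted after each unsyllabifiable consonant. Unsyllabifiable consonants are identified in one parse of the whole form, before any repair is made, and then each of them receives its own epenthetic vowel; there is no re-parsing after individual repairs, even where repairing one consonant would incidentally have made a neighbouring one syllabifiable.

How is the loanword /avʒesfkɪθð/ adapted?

Under (C)V, the unsyllabifiable consonants are /v/, /s/, /f/, /θ/, /ð/ (no codas are permitted; onsets are limited to one consonant).
Inserting the epenthetic vowel yields /v/ → /vu/, /s/ → /su/, /f/ → /fu/, /θ/ → /θu/, /ð/ → /ðu/.

avuʒesufukɪθuðu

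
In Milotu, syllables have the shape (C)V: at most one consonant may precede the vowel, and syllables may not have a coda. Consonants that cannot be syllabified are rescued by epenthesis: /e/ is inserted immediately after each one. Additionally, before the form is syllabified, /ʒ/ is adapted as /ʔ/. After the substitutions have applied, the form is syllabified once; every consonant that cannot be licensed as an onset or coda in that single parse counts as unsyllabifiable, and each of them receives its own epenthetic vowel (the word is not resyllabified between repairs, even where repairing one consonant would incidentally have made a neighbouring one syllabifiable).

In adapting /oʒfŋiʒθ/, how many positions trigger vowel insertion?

After substitution the input is /oʔfŋiʔθ/.
The unsyllabifiable consonants are /ʔ/, /f/, /ʔ/, /θ/; each receives one epenthetic vowel.

4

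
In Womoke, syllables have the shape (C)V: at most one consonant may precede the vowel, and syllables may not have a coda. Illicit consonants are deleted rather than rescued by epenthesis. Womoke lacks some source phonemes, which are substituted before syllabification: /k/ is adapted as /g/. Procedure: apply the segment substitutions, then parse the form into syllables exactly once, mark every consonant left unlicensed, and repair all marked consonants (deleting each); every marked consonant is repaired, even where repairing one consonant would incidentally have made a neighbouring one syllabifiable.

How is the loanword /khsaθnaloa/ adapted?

Substitution: /k/ → /g/, giving /ghsaθnaloa/.
Syllabifying with onset maximization leaves /g/, /h/, /θ/ stranded (no codas are permitted; onsets are limited to one consonant).
Deletion applies to /g/, /h/, /θ/.

sanaloa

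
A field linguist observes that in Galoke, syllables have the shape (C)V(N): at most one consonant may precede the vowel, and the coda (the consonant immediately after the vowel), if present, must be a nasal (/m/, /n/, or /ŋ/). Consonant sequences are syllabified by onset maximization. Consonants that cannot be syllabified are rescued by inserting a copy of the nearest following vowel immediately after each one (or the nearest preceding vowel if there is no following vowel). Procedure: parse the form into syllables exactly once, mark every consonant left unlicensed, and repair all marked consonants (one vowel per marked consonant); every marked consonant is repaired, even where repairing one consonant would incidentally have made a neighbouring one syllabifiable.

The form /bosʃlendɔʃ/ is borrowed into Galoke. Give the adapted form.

boseʃelendɔʃɔ

The consonants /s/, /ʃ/, /ʃ/ cannot be parsed into a legal (C)V(N) syllable (only a nasal (/m/, /n/, or /ŋ/) is licensed in coda position; onsets are limited to one consonant).
Epenthesis after each stranded consonant: /s/ → /se/, /ʃ/ → /ʃe/, /ʃ/ → /ʃɔ/.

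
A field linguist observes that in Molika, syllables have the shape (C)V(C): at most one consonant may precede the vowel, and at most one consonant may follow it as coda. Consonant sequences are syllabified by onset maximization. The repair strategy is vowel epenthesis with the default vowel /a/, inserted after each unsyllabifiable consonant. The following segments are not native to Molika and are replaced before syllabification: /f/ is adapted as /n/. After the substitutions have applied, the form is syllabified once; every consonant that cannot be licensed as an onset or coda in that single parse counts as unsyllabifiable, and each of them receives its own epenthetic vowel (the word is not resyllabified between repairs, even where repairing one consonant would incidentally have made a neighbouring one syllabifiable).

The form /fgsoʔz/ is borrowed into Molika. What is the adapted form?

nagasoʔza

Substitution: /f/ → /n/, giving /ngsoʔz/.
Syllabifying with onset maximization leaves /n/, /g/, /z/ stranded (at most one coda consonant is licensed; onsets are limited to one consonant).
Each unlicensed consonant becomes the onset of a new syllable: /n/ → /na/, /g/ → /ga/, /z/ → /za/.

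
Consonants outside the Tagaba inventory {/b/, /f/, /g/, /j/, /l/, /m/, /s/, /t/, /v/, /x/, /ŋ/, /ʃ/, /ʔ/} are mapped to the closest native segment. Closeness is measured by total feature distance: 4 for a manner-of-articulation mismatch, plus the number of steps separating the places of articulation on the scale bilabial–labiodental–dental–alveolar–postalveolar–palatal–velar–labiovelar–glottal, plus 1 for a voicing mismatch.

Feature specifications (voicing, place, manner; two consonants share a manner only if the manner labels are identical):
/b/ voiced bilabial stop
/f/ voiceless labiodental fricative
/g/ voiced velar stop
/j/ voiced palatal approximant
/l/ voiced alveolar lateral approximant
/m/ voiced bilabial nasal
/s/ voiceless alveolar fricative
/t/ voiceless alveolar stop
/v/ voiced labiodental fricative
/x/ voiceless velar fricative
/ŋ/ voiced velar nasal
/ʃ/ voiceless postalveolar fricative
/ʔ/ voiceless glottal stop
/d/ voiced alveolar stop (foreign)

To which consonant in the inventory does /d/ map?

t

/t/ is closest: same manner (stop), place distance 0 (alveolar→alveolar), voicing differs (+1); total 1. Next closest is /b/ at distance 3.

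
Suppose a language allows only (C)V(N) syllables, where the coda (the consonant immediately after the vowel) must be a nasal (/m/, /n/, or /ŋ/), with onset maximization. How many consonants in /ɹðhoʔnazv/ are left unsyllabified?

5

Under (C)V(N), the unsyllabifiable consonants are /ɹ/, /ð/, /ʔ/, /z/, /v/ (only a nasal (/m/, /n/, or /ŋ/) is licensed in coda position; onsets are limited to one consonant).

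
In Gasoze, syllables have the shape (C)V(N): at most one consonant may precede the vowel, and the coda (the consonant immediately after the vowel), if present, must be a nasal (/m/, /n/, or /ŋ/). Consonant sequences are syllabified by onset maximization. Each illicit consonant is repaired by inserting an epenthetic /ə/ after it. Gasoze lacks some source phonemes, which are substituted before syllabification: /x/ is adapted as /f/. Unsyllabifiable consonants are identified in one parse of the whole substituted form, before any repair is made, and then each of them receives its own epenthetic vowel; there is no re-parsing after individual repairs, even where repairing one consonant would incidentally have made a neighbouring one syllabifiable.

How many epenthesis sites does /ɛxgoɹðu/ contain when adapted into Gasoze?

2

After substitution the input is /ɛfgoɹðu/.
The unsyllabifiable consonants are /f/, /ɹ/; each receives one epenthetic vowel.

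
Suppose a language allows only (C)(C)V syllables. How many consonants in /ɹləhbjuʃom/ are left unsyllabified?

2

Syllabifying with onset maximization leaves /h/, /m/ stranded (no codas are permitted; onsets may contain at most 2 consonants).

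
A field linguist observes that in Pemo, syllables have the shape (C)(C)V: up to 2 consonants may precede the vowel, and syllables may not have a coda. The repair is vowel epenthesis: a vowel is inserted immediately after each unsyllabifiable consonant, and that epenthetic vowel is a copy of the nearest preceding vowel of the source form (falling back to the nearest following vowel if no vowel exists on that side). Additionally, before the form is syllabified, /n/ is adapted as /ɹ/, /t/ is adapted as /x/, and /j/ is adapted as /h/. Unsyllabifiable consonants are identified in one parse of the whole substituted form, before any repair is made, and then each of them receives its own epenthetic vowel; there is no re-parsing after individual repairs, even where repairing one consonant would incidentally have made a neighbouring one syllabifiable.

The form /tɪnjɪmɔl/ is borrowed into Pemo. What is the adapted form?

Substitution: /t/ → /x/, /n/ → /ɹ/, /j/ → /h/, giving /xɪɹhɪmɔl/.
Under (C)(C)V, the unsyllabifiable consonants are /l/ (no codas are permitted; onsets may contain at most 2 consonants).
Epenthesis after each stranded consonant: /l/ → /lɔ/.

xɪɹhɪmɔlɔ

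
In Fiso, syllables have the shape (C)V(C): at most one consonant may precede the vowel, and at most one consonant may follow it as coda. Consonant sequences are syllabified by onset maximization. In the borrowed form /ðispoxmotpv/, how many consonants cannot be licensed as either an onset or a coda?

The consonants /p/, /v/ cannot be parsed into a legal (C)V(C) syllable (at most one coda consonant is licensed; onsets are limited to one consonant).

2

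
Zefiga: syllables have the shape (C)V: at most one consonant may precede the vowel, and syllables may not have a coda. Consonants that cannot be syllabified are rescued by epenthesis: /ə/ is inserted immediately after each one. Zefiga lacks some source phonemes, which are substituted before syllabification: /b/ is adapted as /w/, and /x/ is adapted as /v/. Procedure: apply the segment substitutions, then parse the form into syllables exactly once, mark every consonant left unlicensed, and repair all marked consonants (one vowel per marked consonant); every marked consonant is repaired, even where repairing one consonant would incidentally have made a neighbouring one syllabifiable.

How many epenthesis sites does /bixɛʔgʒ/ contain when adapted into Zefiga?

3

After substitution the input is /wivɛʔgʒ/.
The unsyllabifiable consonants are /ʔ/, /g/, /ʒ/; each receives one epenthetic vowel.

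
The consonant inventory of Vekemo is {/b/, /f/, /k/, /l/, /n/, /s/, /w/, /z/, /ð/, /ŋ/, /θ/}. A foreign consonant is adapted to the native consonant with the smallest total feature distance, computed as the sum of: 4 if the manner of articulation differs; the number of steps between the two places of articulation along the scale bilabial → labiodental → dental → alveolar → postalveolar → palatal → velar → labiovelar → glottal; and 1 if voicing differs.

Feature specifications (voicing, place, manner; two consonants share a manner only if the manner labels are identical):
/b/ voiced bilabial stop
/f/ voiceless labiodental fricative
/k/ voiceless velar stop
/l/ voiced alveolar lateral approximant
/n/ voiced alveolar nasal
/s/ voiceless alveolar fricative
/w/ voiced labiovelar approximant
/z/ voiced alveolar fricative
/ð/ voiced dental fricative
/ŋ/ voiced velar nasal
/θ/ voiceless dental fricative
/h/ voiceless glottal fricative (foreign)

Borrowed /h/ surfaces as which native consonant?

s

/s/ is closest: same manner (fricative), place distance 5 (glottal→alveolar), same voicing; total 5. Next closest is /k/ at distance 6.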